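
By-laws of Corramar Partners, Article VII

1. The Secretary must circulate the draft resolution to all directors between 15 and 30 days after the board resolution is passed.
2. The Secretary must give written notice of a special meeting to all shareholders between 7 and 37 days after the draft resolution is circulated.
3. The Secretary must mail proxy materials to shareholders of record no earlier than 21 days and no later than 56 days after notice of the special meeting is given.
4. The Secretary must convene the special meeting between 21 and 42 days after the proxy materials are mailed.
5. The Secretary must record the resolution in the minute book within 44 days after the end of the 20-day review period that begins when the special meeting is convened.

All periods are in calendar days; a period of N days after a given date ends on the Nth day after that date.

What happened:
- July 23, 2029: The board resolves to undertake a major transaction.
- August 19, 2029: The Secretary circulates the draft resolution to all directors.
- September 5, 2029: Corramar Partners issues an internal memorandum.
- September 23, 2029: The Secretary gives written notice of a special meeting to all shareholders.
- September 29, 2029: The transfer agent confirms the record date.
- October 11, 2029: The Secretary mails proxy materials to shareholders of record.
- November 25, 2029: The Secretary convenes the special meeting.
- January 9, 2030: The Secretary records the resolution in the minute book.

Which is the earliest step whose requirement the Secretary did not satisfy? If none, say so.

Step 3

Step 1 — 15 and 30 days from July 23, 2029 (when the board resolution is passed) are August 7, 2029 and August 22, 2029 respectively; done August 19, 2029 — within the window.
Step 2 — 7 and 37 days from August 19, 2029 (when the draft resolution is circulated) are August 26, 2029 and September 25, 2029 respectively; September 23, 2029 falls inside that range.
Step 3 — 21 and 56 days from September 23, 2029 (when notice of the special meeting is given) are October 14, 2029 and November 18, 2029 respectively; done October 11, 2029 — 3 days before the window opened.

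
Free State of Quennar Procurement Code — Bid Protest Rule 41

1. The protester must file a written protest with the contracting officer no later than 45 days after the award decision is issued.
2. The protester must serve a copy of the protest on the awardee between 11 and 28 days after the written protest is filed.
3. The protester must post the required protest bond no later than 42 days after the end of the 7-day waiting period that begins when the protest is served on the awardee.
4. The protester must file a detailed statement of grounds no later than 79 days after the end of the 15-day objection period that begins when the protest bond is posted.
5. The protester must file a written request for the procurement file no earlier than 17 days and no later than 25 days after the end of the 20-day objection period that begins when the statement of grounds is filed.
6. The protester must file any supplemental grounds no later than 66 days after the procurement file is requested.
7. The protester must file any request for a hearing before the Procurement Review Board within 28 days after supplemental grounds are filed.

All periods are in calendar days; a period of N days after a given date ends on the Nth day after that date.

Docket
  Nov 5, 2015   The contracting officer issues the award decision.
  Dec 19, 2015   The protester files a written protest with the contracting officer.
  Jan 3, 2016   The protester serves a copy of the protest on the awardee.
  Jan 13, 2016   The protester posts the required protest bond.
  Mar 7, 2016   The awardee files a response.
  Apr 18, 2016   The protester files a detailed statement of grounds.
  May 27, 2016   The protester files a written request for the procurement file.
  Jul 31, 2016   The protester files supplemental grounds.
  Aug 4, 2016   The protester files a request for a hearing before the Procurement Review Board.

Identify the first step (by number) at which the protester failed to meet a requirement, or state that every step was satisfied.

Step 4

Step 1 — counting 45 days from Nov 5, 2015 (when the award decision is issued) gives a deadline of Dec 20, 2015; completed Dec 19, 2015, before the deadline.
Step 2 — 11 and 28 days from Dec 19, 2015 (when the written protest is filed) are Dec 30, 2015 and Jan 16, 2016 respectively; done Jan 3, 2016, which is between those dates.
Step 3 — counting 42 days from Jan 10, 2016 (end of the 7-day waiting period, which began when the protest is served on the awardee on Jan 3, 2016) gives a deadline of Feb 21, 2016; Jan 13, 2016 is within that limit.
Step 4 — counting 79 days from Jan 28, 2016 (end of the 15-day objection period, which began when the protest bond is posted on Jan 13, 2016) gives a deadline of Apr 16, 2016; Apr 18, 2016 misses that deadline by 2 days.
The analysis stops there.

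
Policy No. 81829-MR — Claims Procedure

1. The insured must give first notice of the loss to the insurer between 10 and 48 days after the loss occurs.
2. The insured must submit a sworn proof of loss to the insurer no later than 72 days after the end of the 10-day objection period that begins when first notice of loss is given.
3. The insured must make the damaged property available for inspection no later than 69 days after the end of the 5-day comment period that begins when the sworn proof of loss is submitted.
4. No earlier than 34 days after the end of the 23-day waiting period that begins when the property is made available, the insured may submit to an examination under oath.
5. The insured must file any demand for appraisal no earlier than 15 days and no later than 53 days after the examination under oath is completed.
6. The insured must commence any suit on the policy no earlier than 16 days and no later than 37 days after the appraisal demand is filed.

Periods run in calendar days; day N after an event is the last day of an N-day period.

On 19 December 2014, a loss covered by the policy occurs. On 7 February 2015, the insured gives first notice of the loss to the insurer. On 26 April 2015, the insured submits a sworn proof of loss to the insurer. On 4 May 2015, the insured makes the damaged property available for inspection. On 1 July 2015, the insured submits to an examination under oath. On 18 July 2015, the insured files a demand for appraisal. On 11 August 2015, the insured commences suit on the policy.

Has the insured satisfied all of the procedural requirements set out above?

Step 1: the window is 10–48 days after 19 December 2014 (when the loss occurs), so 29 December 2014 through 5 February 2015; done 7 February 2015 — 2 days after the window closed.

No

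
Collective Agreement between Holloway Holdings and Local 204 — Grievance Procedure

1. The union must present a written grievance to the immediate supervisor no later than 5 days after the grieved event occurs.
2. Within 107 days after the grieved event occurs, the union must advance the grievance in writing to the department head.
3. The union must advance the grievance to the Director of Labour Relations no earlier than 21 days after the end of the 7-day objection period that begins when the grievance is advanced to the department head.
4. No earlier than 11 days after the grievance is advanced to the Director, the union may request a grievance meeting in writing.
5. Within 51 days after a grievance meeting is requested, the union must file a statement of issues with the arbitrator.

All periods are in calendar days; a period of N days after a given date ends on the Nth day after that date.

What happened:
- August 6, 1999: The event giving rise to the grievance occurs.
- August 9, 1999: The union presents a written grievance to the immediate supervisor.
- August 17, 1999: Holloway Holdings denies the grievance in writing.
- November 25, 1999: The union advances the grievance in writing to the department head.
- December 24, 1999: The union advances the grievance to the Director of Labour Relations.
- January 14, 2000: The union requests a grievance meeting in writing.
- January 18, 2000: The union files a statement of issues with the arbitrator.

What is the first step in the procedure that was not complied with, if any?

Step 2

Step 1 — counting 5 days from August 6, 1999 (when the grieved event occurs) gives a deadline of August 11, 1999; August 9, 1999 is within that limit.
Step 2 — counting 107 days from August 6, 1999 (when the grieved event occurs) gives a deadline of November 21, 1999; done November 25, 1999 — 4 days late.
That is the first point of non-compliance.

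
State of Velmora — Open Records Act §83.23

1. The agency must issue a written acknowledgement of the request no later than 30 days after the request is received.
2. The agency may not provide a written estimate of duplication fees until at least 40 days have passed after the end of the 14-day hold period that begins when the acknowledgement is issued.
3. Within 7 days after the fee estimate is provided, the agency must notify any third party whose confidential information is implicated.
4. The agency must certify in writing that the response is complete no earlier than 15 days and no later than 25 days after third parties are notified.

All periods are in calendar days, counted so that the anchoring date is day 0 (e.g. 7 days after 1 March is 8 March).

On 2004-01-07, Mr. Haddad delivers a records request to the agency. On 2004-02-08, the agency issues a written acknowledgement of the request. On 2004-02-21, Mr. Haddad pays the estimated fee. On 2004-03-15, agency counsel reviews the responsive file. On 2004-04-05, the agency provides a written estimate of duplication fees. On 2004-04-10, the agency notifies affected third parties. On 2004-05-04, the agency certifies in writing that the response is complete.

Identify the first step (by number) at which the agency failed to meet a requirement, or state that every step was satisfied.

Step 1

(1) due by 2004-01-07 + 30 days = 2004-02-06; 2004-02-08 misses that deadline by 2 days.
Later steps need not be reached.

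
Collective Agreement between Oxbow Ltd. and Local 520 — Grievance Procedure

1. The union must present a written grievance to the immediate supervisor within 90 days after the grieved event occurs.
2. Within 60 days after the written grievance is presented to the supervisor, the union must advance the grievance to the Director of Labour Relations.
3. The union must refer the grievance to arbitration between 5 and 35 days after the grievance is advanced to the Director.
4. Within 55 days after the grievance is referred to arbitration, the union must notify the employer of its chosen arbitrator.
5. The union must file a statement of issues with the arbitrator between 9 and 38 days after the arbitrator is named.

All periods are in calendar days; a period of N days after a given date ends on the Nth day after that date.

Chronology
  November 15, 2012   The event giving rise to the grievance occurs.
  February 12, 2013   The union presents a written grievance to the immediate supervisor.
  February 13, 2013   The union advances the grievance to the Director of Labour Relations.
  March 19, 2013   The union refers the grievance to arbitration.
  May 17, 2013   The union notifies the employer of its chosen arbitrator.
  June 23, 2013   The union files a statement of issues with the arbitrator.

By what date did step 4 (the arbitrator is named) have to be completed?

Step 4 runs from March 19, 2013, when the grievance is referred to arbitration. 55 days after March 19, 2013 is May 13, 2013.

May 13, 2013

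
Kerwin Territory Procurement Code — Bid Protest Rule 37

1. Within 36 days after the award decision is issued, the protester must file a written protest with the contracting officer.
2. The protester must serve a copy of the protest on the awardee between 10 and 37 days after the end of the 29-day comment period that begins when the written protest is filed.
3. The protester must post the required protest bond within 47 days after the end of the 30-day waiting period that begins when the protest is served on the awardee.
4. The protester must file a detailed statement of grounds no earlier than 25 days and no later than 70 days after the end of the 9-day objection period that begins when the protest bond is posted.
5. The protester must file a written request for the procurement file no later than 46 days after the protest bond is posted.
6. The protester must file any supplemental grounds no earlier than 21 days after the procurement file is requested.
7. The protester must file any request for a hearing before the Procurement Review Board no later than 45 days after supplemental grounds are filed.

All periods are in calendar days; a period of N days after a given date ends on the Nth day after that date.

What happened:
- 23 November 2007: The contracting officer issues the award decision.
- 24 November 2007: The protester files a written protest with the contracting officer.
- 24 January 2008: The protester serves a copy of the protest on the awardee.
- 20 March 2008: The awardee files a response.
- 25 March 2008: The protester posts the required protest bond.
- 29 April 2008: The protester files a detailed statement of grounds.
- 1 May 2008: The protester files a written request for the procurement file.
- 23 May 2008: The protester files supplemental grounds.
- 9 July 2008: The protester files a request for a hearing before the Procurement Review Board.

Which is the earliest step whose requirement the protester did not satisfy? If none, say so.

Step 7

Step 1 — counting 36 days from 23 November 2007 (when the award decision is issued) gives a deadline of 29 December 2007; 24 November 2007 is within that limit.
Step 2 — 10 and 37 days from 23 December 2007 (end of the 29-day comment period, which began when the written protest is filed on 24 November 2007) are 2 January 2008 and 29 January 2008 respectively; done 24 January 2008, which is between those dates.
Step 3 — counting 47 days from 23 February 2008 (end of the 30-day waiting period, which began when the protest is served on the awardee on 24 January 2008) gives a deadline of 10 April 2008; completed 25 March 2008, before the deadline.
Step 4 — 25 and 70 days from 3 April 2008 (end of the 9-day objection period, which began when the protest bond is posted on 25 March 2008) are 28 April 2008 and 12 June 2008 respectively; done 29 April 2008 — within the window.
Step 5 — counting 46 days from 25 March 2008 (when the protest bond is posted) gives a deadline of 10 May 2008; done 1 May 2008 — timely.
Step 6 — must wait 21 days from 1 May 2008 (when the procurement file is requested), so not before 22 May 2008; done 23 May 2008 — permitted.
Step 7 — counting 45 days from 23 May 2008 (when supplemental grounds are filed) gives a deadline of 7 July 2008; 9 July 2008 misses that deadline by 2 days.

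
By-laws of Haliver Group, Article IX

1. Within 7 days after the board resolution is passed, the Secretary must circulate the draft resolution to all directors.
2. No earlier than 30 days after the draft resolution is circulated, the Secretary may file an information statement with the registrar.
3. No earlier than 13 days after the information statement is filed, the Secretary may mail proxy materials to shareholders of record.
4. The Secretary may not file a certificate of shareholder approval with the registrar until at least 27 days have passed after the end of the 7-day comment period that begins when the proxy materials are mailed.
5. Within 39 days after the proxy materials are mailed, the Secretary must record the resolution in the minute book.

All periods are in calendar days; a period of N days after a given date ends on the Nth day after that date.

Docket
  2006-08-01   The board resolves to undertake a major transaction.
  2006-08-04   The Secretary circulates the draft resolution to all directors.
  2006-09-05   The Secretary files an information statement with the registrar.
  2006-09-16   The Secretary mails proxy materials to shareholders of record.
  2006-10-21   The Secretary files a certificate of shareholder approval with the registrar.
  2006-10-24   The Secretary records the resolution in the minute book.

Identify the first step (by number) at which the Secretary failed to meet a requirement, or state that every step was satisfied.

Step 1 — counting 7 days from 2006-08-01 (when the board resolution is passed) gives a deadline of 2006-08-08; completed 2006-08-04, before the deadline.
Step 2 — must wait 30 days from 2006-08-04 (when the draft resolution is circulated), so not before 2006-09-03; 2006-09-05 is on or after that date.
Step 3 — must wait 13 days from 2006-09-05 (when the information statement is filed), so not before 2006-09-18; acted on 2006-09-16, 2 days prematurely.
The analysis stops there.

Step 3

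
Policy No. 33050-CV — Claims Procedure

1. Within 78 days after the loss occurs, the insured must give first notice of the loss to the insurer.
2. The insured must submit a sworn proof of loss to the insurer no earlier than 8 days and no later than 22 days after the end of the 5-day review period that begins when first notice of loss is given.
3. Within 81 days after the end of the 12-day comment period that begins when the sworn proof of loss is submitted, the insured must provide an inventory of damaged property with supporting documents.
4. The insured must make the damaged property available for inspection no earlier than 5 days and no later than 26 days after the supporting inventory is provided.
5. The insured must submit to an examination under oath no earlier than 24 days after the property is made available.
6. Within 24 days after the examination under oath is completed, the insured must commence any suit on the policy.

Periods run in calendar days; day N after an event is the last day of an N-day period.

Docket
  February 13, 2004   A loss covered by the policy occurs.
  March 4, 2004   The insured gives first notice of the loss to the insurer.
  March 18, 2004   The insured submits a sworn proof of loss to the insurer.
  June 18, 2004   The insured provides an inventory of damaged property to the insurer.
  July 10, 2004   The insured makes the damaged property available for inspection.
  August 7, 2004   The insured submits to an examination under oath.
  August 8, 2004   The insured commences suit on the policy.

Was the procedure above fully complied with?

Yes

Step 1 — counting 78 days from February 13, 2004 (when the loss occurs) gives a deadline of May 1, 2004; March 4, 2004 is within that limit.
Step 2 — 8 and 22 days from March 9, 2004 (end of the 5-day review period, which began when first notice of loss is given on March 4, 2004) are March 17, 2004 and March 31, 2004 respectively; done March 18, 2004 — within the window.
Step 3 — counting 81 days from March 30, 2004 (end of the 12-day comment period, which began when the sworn proof of loss is submitted on March 18, 2004) gives a deadline of June 19, 2004; completed June 18, 2004, before the deadline.
Step 4 — 5 and 26 days from June 18, 2004 (when the supporting inventory is provided) are June 23, 2004 and July 14, 2004 respectively; done July 10, 2004, which is between those dates.
Step 5 — must wait 24 days from July 10, 2004 (when the property is made available), so not before August 3, 2004; done August 7, 2004 — permitted.
Step 6 — counting 24 days from August 7, 2004 (when the examination under oath is completed) gives a deadline of August 31, 2004; completed August 8, 2004, before the deadline.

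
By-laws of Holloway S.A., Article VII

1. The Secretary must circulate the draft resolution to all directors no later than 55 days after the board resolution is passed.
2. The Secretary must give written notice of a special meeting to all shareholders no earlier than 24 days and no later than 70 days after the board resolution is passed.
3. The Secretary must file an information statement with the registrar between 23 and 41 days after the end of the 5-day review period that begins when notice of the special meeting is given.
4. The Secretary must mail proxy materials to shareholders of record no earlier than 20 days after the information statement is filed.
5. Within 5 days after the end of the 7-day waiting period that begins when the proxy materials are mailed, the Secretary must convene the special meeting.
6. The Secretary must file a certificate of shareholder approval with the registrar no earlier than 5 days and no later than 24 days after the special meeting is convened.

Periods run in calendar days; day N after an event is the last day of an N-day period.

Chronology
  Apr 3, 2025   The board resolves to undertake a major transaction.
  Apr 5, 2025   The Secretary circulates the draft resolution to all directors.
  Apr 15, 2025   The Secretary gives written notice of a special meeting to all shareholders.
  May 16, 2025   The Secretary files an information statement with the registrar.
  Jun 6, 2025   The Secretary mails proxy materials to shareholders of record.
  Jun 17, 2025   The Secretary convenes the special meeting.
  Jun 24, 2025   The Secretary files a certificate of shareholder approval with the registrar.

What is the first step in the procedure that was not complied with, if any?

Step 2

Step 1: 55 days after Apr 3, 2025 (when the board resolution is passed) is May 28, 2025; completed Apr 5, 2025, before the deadline.
Step 2: the window is 24–70 days after Apr 3, 2025 (when the board resolution is passed), so Apr 27, 2025 through Jun 12, 2025; done Apr 15, 2025 — 12 days before the window opened.
Later steps need not be reached.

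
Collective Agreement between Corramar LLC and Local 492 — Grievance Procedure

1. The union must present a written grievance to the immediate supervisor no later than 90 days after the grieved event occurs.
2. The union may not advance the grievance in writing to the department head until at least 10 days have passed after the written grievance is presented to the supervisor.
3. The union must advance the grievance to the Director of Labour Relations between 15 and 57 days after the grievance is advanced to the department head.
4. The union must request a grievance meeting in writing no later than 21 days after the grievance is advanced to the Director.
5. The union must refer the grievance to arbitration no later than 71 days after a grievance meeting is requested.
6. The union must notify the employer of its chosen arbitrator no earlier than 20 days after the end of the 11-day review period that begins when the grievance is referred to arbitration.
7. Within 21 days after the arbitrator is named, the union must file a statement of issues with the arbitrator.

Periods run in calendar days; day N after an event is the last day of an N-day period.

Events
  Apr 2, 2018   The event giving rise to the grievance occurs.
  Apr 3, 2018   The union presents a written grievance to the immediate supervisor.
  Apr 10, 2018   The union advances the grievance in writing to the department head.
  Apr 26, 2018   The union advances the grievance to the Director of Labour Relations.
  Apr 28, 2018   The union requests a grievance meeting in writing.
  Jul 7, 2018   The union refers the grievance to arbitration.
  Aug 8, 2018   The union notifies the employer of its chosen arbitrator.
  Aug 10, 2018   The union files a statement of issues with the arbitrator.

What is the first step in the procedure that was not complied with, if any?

Step 1: 90 days after Apr 2, 2018 (when the grieved event occurs) is Jul 1, 2018; Apr 3, 2018 is within that limit.
Step 2: the earliest permitted date is 10 days after Apr 3, 2018 (when the written grievance is presented to the supervisor), i.e. Apr 13, 2018; Apr 10, 2018 is 3 days before the earliest permitted date.

Step 2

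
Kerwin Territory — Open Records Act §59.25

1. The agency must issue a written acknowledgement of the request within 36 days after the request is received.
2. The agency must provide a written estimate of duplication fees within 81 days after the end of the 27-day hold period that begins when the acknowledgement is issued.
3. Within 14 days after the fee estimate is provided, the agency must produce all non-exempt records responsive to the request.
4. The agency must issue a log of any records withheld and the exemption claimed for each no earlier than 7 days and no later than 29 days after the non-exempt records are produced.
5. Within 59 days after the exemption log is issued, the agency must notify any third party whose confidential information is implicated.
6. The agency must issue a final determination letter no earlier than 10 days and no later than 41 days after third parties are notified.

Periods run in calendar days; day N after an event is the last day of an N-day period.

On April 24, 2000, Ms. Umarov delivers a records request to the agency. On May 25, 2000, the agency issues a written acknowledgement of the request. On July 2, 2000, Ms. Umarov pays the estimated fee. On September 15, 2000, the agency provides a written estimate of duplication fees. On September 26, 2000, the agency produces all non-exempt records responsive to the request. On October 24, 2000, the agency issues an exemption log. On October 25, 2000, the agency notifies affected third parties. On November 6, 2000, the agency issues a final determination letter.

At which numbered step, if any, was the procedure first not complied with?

Step 2

Step 1: 36 days after April 24, 2000 (when the request is received) is May 30, 2000; May 25, 2000 is within that limit.
Step 2: 81 days after June 21, 2000 (end of the 27-day hold period, which began when the acknowledgement is issued on May 25, 2000) is September 10, 2000; not done until September 15, 2000, 5 days after the deadline.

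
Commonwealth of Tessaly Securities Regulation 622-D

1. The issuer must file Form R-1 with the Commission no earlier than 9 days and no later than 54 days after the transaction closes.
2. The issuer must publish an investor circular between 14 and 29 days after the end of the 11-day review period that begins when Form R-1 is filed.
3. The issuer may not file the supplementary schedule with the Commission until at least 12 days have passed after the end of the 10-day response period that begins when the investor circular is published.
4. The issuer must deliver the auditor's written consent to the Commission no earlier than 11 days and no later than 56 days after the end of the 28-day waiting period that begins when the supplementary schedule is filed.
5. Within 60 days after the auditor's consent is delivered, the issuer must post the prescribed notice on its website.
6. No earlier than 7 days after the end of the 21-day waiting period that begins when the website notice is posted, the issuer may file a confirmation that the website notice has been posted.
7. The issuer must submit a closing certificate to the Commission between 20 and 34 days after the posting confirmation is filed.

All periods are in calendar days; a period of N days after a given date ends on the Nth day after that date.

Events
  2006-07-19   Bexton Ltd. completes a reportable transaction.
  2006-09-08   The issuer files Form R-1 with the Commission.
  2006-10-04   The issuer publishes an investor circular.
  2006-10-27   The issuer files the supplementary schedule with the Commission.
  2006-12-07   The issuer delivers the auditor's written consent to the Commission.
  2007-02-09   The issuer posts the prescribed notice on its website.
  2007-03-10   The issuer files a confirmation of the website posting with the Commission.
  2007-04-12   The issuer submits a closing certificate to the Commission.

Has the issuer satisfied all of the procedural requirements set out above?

No

(1) the permitted window runs from 2006-07-19 + 9 = 2006-07-28 to 2006-07-19 + 54 = 2006-09-11; done 2006-09-08 — within the window.
(2) the permitted window runs from 2006-09-19 + 14 = 2006-10-03 to 2006-09-19 + 29 = 2006-10-18; done 2006-10-04 — within the window.
(3) permitted from 2006-10-14 + 12 days = 2006-10-26 onward; done 2006-10-27, after the minimum wait.
(4) the permitted window runs from 2006-11-24 + 11 = 2006-12-05 to 2006-11-24 + 56 = 2007-01-19; 2006-12-07 falls inside that range.
(5) due by 2006-12-07 + 60 days = 2007-02-05; done 2007-02-09 — 4 days late.
No need to go further; step 5 was not satisfied.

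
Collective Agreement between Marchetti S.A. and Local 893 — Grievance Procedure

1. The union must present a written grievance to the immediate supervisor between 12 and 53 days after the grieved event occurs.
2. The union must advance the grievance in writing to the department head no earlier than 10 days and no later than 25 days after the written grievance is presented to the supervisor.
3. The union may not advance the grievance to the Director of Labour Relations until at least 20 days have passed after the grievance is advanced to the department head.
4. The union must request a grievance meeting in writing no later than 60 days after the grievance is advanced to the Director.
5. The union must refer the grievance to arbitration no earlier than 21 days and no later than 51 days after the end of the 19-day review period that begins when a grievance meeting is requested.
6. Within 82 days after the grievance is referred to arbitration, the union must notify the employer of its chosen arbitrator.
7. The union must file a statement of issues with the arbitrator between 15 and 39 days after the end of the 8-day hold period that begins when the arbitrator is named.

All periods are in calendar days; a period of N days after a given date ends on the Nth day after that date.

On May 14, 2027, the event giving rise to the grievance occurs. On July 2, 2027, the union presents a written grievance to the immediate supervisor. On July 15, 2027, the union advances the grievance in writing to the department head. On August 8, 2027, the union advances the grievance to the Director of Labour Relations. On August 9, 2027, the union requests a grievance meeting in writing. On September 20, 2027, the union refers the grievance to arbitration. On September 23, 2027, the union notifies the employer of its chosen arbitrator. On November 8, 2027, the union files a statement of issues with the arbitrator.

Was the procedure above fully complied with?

Yes

Step 1: the window is 12–53 days after May 14, 2027 (when the grieved event occurs), so May 26, 2027 through July 6, 2027; July 2, 2027 falls inside that range.
Step 2: the window is 10–25 days after July 2, 2027 (when the written grievance is presented to the supervisor), so July 12, 2027 through July 27, 2027; July 15, 2027 falls inside that range.
Step 3: the earliest permitted date is 20 days after July 15, 2027 (when the grievance is advanced to the department head), i.e. August 4, 2027; August 8, 2027 is on or after that date.
Step 4: 60 days after August 8, 2027 (when the grievance is advanced to the Director) is October 7, 2027; completed August 9, 2027, before the deadline.
Step 5: the window is 21–51 days after August 28, 2027 (end of the 19-day review period, which began when a grievance meeting is requested on August 9, 2027), so September 18, 2027 through October 18, 2027; September 20, 2027 falls inside that range.
Step 6: 82 days after September 20, 2027 (when the grievance is referred to arbitration) is December 11, 2027; done September 23, 2027 — timely.
Step 7: the window is 15–39 days after October 1, 2027 (end of the 8-day hold period, which began when the arbitrator is named on September 23, 2027), so October 16, 2027 through November 9, 2027; done November 8, 2027 — within the window.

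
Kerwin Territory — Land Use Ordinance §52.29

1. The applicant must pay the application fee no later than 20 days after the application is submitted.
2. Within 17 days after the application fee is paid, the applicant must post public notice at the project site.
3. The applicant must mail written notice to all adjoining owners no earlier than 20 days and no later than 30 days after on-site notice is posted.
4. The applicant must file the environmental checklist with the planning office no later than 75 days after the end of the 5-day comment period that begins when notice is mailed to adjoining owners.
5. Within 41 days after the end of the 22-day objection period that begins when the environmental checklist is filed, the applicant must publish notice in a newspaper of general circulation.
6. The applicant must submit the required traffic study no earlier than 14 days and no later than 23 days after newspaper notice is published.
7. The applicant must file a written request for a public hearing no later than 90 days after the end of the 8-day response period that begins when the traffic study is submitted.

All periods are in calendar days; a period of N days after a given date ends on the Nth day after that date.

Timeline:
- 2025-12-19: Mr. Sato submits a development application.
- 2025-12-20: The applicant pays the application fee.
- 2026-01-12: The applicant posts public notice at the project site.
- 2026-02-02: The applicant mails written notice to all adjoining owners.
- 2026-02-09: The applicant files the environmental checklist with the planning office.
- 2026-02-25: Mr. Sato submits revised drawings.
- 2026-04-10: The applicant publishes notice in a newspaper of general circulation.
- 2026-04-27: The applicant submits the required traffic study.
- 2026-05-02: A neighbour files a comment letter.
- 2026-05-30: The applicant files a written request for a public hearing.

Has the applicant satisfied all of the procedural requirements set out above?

Step 1: 20 days after 2025-12-19 (when the application is submitted) is 2026-01-08; completed 2025-12-20, before the deadline.
Step 2: 17 days after 2025-12-20 (when the application fee is paid) is 2026-01-06; not done until 2026-01-12, 6 days after the deadline.
No need to go further; step 2 was not satisfied.

No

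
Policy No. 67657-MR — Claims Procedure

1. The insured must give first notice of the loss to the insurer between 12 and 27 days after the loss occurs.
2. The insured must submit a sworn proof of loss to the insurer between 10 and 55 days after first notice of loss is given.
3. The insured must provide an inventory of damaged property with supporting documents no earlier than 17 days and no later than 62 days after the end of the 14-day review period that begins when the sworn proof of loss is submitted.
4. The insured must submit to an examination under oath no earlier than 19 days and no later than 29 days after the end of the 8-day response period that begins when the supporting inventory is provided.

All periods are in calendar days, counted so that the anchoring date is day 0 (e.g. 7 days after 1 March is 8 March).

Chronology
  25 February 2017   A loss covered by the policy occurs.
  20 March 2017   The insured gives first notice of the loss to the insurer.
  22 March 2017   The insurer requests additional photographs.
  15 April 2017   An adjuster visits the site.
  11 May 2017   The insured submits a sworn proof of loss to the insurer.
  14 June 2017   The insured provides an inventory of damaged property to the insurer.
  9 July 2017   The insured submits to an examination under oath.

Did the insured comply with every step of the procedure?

Step 1 — 12 and 27 days from 25 February 2017 (when the loss occurs) are 9 March 2017 and 24 March 2017 respectively; 20 March 2017 falls inside that range.
Step 2 — 10 and 55 days from 20 March 2017 (when first notice of loss is given) are 30 March 2017 and 14 May 2017 respectively; done 11 May 2017 — within the window.
Step 3 — 17 and 62 days from 25 May 2017 (end of the 14-day review period, which began when the sworn proof of loss is submitted on 11 May 2017) are 11 June 2017 and 26 July 2017 respectively; done 14 June 2017, which is between those dates.
Step 4 — 19 and 29 days from 22 June 2017 (end of the 8-day response period, which began when the supporting inventory is provided on 14 June 2017) are 11 July 2017 and 21 July 2017 respectively; 9 July 2017 is 2 days too early.

No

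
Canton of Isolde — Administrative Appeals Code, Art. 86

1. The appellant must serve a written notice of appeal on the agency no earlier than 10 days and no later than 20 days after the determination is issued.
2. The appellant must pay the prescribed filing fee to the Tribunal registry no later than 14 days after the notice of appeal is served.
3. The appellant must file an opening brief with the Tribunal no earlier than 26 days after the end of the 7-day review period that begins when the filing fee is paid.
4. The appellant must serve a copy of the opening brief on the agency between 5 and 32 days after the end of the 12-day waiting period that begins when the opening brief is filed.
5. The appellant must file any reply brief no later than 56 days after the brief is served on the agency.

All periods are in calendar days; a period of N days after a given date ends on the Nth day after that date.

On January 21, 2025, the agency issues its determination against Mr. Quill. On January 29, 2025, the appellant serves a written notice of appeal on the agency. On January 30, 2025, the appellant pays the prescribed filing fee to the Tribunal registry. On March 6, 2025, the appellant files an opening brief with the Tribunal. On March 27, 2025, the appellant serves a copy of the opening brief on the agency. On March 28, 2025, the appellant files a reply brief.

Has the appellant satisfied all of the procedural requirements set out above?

No

Step 1: the window is 10–20 days after January 21, 2025 (when the determination is issued), so January 31, 2025 through February 10, 2025; done January 29, 2025 — 2 days before the window opened.
The analysis stops there.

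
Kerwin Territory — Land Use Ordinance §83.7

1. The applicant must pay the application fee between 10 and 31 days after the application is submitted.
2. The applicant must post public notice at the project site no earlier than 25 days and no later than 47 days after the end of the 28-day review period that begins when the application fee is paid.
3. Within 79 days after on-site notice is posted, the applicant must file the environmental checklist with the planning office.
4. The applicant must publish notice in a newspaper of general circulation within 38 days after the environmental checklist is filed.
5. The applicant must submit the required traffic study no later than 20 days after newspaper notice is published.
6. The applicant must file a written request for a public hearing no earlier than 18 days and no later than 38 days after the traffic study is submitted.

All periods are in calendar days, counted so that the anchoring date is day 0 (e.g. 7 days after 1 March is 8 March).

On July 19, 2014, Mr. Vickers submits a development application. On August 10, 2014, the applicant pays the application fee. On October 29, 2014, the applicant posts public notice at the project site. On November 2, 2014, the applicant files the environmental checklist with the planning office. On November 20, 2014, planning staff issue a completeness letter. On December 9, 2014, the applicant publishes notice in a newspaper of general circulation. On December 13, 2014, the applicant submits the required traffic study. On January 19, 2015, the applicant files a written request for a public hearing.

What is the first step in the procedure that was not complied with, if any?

(1) the permitted window runs from July 19, 2014 + 10 = July 29, 2014 to July 19, 2014 + 31 = August 19, 2014; done August 10, 2014, which is between those dates.
(2) the permitted window runs from September 7, 2014 + 25 = October 2, 2014 to September 7, 2014 + 47 = October 24, 2014; October 29, 2014 is 5 days past the end of the window.

Step 2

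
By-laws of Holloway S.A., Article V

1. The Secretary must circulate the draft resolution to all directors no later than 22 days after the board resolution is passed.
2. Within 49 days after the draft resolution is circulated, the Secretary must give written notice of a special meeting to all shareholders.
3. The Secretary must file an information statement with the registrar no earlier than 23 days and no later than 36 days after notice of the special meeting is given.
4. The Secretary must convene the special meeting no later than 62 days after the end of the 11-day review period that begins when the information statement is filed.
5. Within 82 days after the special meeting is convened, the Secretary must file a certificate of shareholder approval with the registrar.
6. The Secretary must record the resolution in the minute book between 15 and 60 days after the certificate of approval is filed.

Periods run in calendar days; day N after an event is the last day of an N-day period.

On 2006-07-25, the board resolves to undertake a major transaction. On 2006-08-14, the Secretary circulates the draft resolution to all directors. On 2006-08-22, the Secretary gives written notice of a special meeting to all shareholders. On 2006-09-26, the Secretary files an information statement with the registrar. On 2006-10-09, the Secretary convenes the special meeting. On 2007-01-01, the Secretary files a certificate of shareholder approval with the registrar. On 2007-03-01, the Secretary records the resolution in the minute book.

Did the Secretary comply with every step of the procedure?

No

(1) due by 2006-07-25 + 22 days = 2006-08-16; 2006-08-14 is within that limit.
(2) due by 2006-08-14 + 49 days = 2006-10-02; done 2006-08-22 — timely.
(3) the permitted window runs from 2006-08-22 + 23 = 2006-09-14 to 2006-08-22 + 36 = 2006-09-27; 2006-09-26 falls inside that range.
(4) due by 2006-10-07 + 62 days = 2006-12-08; done 2006-10-09 — timely.
(5) due by 2006-10-09 + 82 days = 2006-12-30; 2007-01-01 misses that deadline by 2 days.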